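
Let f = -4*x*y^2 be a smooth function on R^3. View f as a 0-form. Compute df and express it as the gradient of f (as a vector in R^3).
df = (-4*y^2) dx + (-8*x*y) dy + (0) dz; grad f = (-4*y^2, -8*x*y, 0)

For a 0-form f, d f = (∂f/∂x) dx + (∂f/∂y) dy + (∂f/∂z) dz. The components of the vector representation are exactly the entries of grad f in Cartesian coordinates:
  ∂f/∂x = -4*y^2
  ∂f/∂y = -8*x*y
  ∂f/∂z = 0.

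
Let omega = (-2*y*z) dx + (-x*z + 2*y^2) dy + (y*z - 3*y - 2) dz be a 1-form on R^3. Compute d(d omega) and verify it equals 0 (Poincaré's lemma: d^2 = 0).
d(d omega) = 0

Step 1: d omega = sum_{i<j} (∂f_j/∂x_i - ∂f_i/∂x_j) dx_i ∧ dx_j:
  coeff of dx ∧ dy: z
  coeff of dx ∧ dz: 2*y
  coeff of dy ∧ dz: x + z - 3
Step 2: Apply d again to each 2-form coefficient. The only possible 3-form in R^3 is dx ∧ dy ∧ dz, with coefficient
  ∂(coeff of dy∧dz)/∂x - ∂(coeff of dx∧dz)/∂y + ∂(coeff of dx∧dy)/∂z
  = ∂/∂x (x + z - 3) - ∂/∂y (2*y) + ∂/∂z (z).
Each of these terms simplifies to sums of mixed partials that cancel in pairs. The result is 0 (by equality of mixed partials for smooth functions — Schwarz / Clairaut).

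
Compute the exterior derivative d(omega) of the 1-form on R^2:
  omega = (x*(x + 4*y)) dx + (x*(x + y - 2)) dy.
d(omega) = (-2*x + y - 2) dx ∧ dy

For a 1-form omega = sum_i f_i dx_i, the exterior derivative is
  d(omega) = sum_{i < j} (∂f_j/∂x_i - ∂f_i/∂x_j) dx_i ∧ dx_j.
  coefficient of dx ∧ dy: ∂f_2/∂x - ∂f_1/∂y = ∂(x*(x + y - 2))/∂x - ∂(x*(x + 4*y))/∂y = -2*x + y - 2
Assembling: d(omega) = (-2*x + y - 2) dx ∧ dy.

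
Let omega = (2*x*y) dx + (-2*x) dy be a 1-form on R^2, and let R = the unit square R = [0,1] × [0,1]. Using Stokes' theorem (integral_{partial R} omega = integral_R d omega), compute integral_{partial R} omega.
integral_(partial R) omega = -3

Stokes: integral_partial_R omega = integral_R d omega with d omega = (∂Q/∂x - ∂P/∂y) dx ∧ dy.
  ∂Q/∂x = -2
  ∂P/∂y = 2*x
  integrand = ∂Q/∂x - ∂P/∂y = -2*x - 2.
Integrating over R: integral_0^1 integral_0^1 (-2*x - 2) dx dy = -3.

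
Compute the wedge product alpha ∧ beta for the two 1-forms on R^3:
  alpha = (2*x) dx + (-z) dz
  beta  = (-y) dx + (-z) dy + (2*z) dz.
alpha ∧ beta = (-2*x*z) dx ∧ dy + (z*(4*x - y)) dx ∧ dz + (-z^2) dy ∧ dz

Distribute the wedge, using dx_i ∧ dx_j = -dx_j ∧ dx_i and dx_i ∧ dx_i = 0. For each pair (i, j) with i < j, the coefficient of dx_i ∧ dx_j in alpha ∧ beta is (alpha_i * beta_j - alpha_j * beta_i). Collecting: alpha ∧ beta = (-2*x*z) dx ∧ dy + (z*(4*x - y)) dx ∧ dz + (-z^2) dy ∧ dz.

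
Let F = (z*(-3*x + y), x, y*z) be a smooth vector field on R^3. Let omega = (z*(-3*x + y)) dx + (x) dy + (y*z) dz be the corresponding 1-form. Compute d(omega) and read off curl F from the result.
d(omega) = (z) dy ∧ dz + (-3*x + y) dz ∧ dx + (1 - z) dx ∧ dy; curl F = (z, -3*x + y, 1 - z)

d omega = sum_{i<j} (∂f_j/∂x_i - ∂f_i/∂x_j) dx_i ∧ dx_j. Under the identification (dy ∧ dz, dz ∧ dx, dx ∧ dy) ↔ (e_x, e_y, e_z), the coefficients are exactly the components of curl F. Compute:
  ∂R/∂y - ∂Q/∂z = (z) - (0) = z
  ∂P/∂z - ∂R/∂x = (-3*x + y) - (0) = -3*x + y
  ∂Q/∂x - ∂P/∂y = (1) - (z) = 1 - z.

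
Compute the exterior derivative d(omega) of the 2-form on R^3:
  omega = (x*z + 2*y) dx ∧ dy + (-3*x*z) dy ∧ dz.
d(omega) = (x - 3*z) dx ∧ dy ∧ dz

For a 2-form omega = sum_{i<j} g_{ij} dx_i ∧ dx_j, the exterior derivative is
  d(omega) = sum_{i<j} d(g_{ij}) ∧ dx_i ∧ dx_j = sum_{i<j, k} (∂g_{ij}/∂x_k) dx_k ∧ dx_i ∧ dx_j.
Expand each term, using dx_k ∧ dx_i ∧ dx_j = sgn(permutation) dx_{(a)} ∧ dx_{(b)} ∧ dx_{(c)} with (a < b < c) sorted:
  d(x*z + 2*y) includes (∂/∂z)(x*z + 2*y) dz = (x) dz, which multiplied by dx ∧ dy gives (x) dx ∧ dy ∧ dz
  d(-3*x*z) includes (∂/∂x)(-3*x*z) dx = (-3*z) dx, which multiplied by dy ∧ dz gives (-3*z) dx ∧ dy ∧ dz
Collecting like 3-forms: d(omega) = (x - 3*z) dx ∧ dy ∧ dz.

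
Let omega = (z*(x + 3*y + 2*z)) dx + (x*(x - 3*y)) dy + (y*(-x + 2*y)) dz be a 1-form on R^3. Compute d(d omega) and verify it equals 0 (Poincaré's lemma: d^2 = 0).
d(d omega) = 0

Step 1: d omega = sum_{i<j} (∂f_j/∂x_i - ∂f_i/∂x_j) dx_i ∧ dx_j:
  coeff of dx ∧ dy: 2*x - 3*y - 3*z
  coeff of dx ∧ dz: -x - 4*y - 4*z
  coeff of dy ∧ dz: -x + 4*y
Step 2: Apply d again to each 2-form coefficient. The only possible 3-form in R^3 is dx ∧ dy ∧ dz, with coefficient
  ∂(coeff of dy∧dz)/∂x - ∂(coeff of dx∧dz)/∂y + ∂(coeff of dx∧dy)/∂z
  = ∂/∂x (-x + 4*y) - ∂/∂y (-x - 4*y - 4*z) + ∂/∂z (2*x - 3*y - 3*z).
Each of these terms simplifies to sums of mixed partials that cancel in pairs. The result is 0 (by equality of mixed partials for smooth functions — Schwarz / Clairaut).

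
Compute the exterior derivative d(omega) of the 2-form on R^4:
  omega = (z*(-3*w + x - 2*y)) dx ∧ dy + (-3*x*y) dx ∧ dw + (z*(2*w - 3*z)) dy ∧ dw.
d(omega) = (-3*w + x - 2*y) dx ∧ dy ∧ dz + (3*x - 3*z) dx ∧ dy ∧ dw + (-2*w + 6*z) dy ∧ dz ∧ dw

For a 2-form omega = sum_{i<j} g_{ij} dx_i ∧ dx_j, the exterior derivative is
  d(omega) = sum_{i<j} d(g_{ij}) ∧ dx_i ∧ dx_j = sum_{i<j, k} (∂g_{ij}/∂x_k) dx_k ∧ dx_i ∧ dx_j.
Expand each term, using dx_k ∧ dx_i ∧ dx_j = sgn(permutation) dx_{(a)} ∧ dx_{(b)} ∧ dx_{(c)} with (a < b < c) sorted:
  d(z*(-3*w + x - 2*y)) includes (∂/∂z)(z*(-3*w + x - 2*y)) dz = (-3*w + x - 2*y) dz, which multiplied by dx ∧ dy gives (-3*w + x - 2*y) dx ∧ dy ∧ dz
  d(z*(-3*w + x - 2*y)) includes (∂/∂w)(z*(-3*w + x - 2*y)) dw = (-3*z) dw, which multiplied by dx ∧ dy gives (-3*z) dx ∧ dy ∧ dw
  d(-3*x*y) includes (∂/∂y)(-3*x*y) dy = (-3*x) dy, which multiplied by dx ∧ dw gives (3*x) dx ∧ dy ∧ dw
  d(z*(2*w - 3*z)) includes (∂/∂z)(z*(2*w - 3*z)) dz = (2*w - 6*z) dz, which multiplied by dy ∧ dw gives (-2*w + 6*z) dy ∧ dz ∧ dw
Collecting like 3-forms: d(omega) = (-3*w + x - 2*y) dx ∧ dy ∧ dz + (3*x - 3*z) dx ∧ dy ∧ dw + (-2*w + 6*z) dy ∧ dz ∧ dw.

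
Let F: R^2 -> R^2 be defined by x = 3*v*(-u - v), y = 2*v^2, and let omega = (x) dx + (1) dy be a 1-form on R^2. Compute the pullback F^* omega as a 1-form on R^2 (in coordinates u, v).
F^* omega = (9*v^2*(u + v)) du + (v*(9*u^2 + 27*u*v + 18*v^2 + 4)) dv

Using F^*(f dg) = (f ∘ F) d(g ∘ F), substitute each coordinate x_i by F_i(u, v) in f_i, and replace dx_i by d F_i = (∂F_i/∂u) du + (∂F_i/∂v) dv.
  For the x component: f_1(F) = 3*v*(-u - v); d F_1 = (-3*v) du + (-3*u - 6*v) dv
  For the y component: f_2(F) = 1; d F_2 = (0) du + (4*v) dv
Combining and collecting du, dv coefficients:
  coeff of du: 9*v^2*(u + v)
  coeff of dv: v*(9*u^2 + 27*u*v + 18*v^2 + 4)
F^* omega = (9*v^2*(u + v)) du + (v*(9*u^2 + 27*u*v + 18*v^2 + 4)) dv.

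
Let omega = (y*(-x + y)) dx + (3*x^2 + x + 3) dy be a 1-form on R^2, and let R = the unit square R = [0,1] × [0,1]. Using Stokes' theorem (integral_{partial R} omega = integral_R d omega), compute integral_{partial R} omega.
integral_(partial R) omega = 7/2

Stokes: integral_partial_R omega = integral_R d omega with d omega = (∂Q/∂x - ∂P/∂y) dx ∧ dy.
  ∂Q/∂x = 6*x + 1
  ∂P/∂y = -x + 2*y
  integrand = ∂Q/∂x - ∂P/∂y = 7*x - 2*y + 1.
Integrating over R: integral_0^1 integral_0^1 (7*x - 2*y + 1) dx dy = 7/2.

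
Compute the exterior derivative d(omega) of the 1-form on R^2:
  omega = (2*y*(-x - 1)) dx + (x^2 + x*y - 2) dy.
d(omega) = (4*x + y + 2) dx ∧ dy

For a 1-form omega = sum_i f_i dx_i, the exterior derivative is
  d(omega) = sum_{i < j} (∂f_j/∂x_i - ∂f_i/∂x_j) dx_i ∧ dx_j.
  coefficient of dx ∧ dy: ∂f_2/∂x - ∂f_1/∂y = ∂(x^2 + x*y - 2)/∂x - ∂(2*y*(-x - 1))/∂y = 4*x + y + 2
Assembling: d(omega) = (4*x + y + 2) dx ∧ dy.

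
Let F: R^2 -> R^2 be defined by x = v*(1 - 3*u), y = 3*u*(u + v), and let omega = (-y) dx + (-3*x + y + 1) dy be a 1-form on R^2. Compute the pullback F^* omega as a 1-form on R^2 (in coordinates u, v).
F^* omega = (18*u^3 + 90*u^2*v + 45*u*v^2 - 18*u*v + 6*u - 9*v^2 + 3*v) du + (3*u*(6*u^2 + 15*u*v - u - 4*v + 1)) dv

Using F^*(f dg) = (f ∘ F) d(g ∘ F), substitute each coordinate x_i by F_i(u, v) in f_i, and replace dx_i by d F_i = (∂F_i/∂u) du + (∂F_i/∂v) dv.
  For the x component: f_1(F) = 3*u*(-u - v); d F_1 = (-3*v) du + (1 - 3*u) dv
  For the y component: f_2(F) = 3*u^2 + 12*u*v - 3*v + 1; d F_2 = (6*u + 3*v) du + (3*u) dv
Combining and collecting du, dv coefficients:
  coeff of du: 18*u^3 + 90*u^2*v + 45*u*v^2 - 18*u*v + 6*u - 9*v^2 + 3*v
  coeff of dv: 3*u*(6*u^2 + 15*u*v - u - 4*v + 1)
F^* omega = (18*u^3 + 90*u^2*v + 45*u*v^2 - 18*u*v + 6*u - 9*v^2 + 3*v) du + (3*u*(6*u^2 + 15*u*v - u - 4*v + 1)) dv.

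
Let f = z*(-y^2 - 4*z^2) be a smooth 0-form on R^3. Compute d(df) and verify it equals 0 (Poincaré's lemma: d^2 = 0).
d(df) = 0

Step 1: df = sum_i (∂f/∂x_i) dx_i = (0) dx + (-2*y*z) dy + (-y^2 - 12*z^2) dz.
Step 2: Apply d again. Using the 1-form formula, the coefficient of dx ∧ dy in d(df) is ∂^2 f/∂x ∂y - ∂^2 f/∂y ∂x = (0) - (0) = 0 (equality of mixed partials for smooth f).
Similarly for dx ∧ dz and dy ∧ dz — all coefficients vanish. So d(df) = 0.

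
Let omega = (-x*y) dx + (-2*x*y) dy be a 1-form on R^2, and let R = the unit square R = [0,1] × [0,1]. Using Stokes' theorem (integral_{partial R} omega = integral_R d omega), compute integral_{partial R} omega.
integral_(partial R) omega = -1/2

Stokes: integral_partial_R omega = integral_R d omega with d omega = (∂Q/∂x - ∂P/∂y) dx ∧ dy.
  ∂Q/∂x = -2*y
  ∂P/∂y = -x
  integrand = ∂Q/∂x - ∂P/∂y = x - 2*y.
Integrating over R: integral_0^1 integral_0^1 (x - 2*y) dx dy = -1/2.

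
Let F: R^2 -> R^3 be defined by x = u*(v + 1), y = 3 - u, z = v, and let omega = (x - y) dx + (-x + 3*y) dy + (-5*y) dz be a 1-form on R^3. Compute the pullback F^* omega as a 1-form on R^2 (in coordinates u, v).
F^* omega = (u*v^2 + 4*u*v + 6*u - 3*v - 12) du + (u^2*v + 2*u^2 + 2*u - 15) dv

Using F^*(f dg) = (f ∘ F) d(g ∘ F), substitute each coordinate x_i by F_i(u, v) in f_i, and replace dx_i by d F_i = (∂F_i/∂u) du + (∂F_i/∂v) dv.
  For the x component: f_1(F) = u*v + 2*u - 3; d F_1 = (v + 1) du + (u) dv
  For the y component: f_2(F) = -u*v - 4*u + 9; d F_2 = (-1) du + (0) dv
  For the z component: f_3(F) = 5*u - 15; d F_3 = (0) du + (1) dv
Combining and collecting du, dv coefficients:
  coeff of du: u*v^2 + 4*u*v + 6*u - 3*v - 12
  coeff of dv: u^2*v + 2*u^2 + 2*u - 15
F^* omega = (u*v^2 + 4*u*v + 6*u - 3*v - 12) du + (u^2*v + 2*u^2 + 2*u - 15) dv.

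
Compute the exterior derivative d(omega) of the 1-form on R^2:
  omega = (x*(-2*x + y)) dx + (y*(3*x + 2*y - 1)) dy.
d(omega) = (-x + 3*y) dx ∧ dy

For a 1-form omega = sum_i f_i dx_i, the exterior derivative is
  d(omega) = sum_{i < j} (∂f_j/∂x_i - ∂f_i/∂x_j) dx_i ∧ dx_j.
  coefficient of dx ∧ dy: ∂f_2/∂x - ∂f_1/∂y = ∂(y*(3*x + 2*y - 1))/∂x - ∂(x*(-2*x + y))/∂y = -x + 3*y
Assembling: d(omega) = (-x + 3*y) dx ∧ dy.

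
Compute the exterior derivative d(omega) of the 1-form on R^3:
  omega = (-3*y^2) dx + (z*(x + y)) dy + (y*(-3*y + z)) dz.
d(omega) = (6*y + z) dx ∧ dy + (-x - 7*y + z) dy ∧ dz

For a 1-form omega = sum_i f_i dx_i, the exterior derivative is
  d(omega) = sum_{i < j} (∂f_j/∂x_i - ∂f_i/∂x_j) dx_i ∧ dx_j.
  coefficient of dx ∧ dy: ∂f_2/∂x - ∂f_1/∂y = ∂(z*(x + y))/∂x - ∂(-3*y^2)/∂y = 6*y + z
  coefficient of dy ∧ dz: ∂f_3/∂y - ∂f_2/∂z = ∂(y*(-3*y + z))/∂y - ∂(z*(x + y))/∂z = -x - 7*y + z
Assembling: d(omega) = (6*y + z) dx ∧ dy + (-x - 7*y + z) dy ∧ dz.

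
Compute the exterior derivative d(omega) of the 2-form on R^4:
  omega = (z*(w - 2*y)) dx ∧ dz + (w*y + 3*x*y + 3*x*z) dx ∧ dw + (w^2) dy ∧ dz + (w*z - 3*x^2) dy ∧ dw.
d(omega) = (2*z) dx ∧ dy ∧ dz + (-3*x + z) dx ∧ dz ∧ dw + (-w - 9*x) dx ∧ dy ∧ dw + (w) dy ∧ dz ∧ dw

For a 2-form omega = sum_{i<j} g_{ij} dx_i ∧ dx_j, the exterior derivative is
  d(omega) = sum_{i<j} d(g_{ij}) ∧ dx_i ∧ dx_j = sum_{i<j, k} (∂g_{ij}/∂x_k) dx_k ∧ dx_i ∧ dx_j.
Expand each term, using dx_k ∧ dx_i ∧ dx_j = sgn(permutation) dx_{(a)} ∧ dx_{(b)} ∧ dx_{(c)} with (a < b < c) sorted:
  d(z*(w - 2*y)) includes (∂/∂y)(z*(w - 2*y)) dy = (-2*z) dy, which multiplied by dx ∧ dz gives (2*z) dx ∧ dy ∧ dz
  d(z*(w - 2*y)) includes (∂/∂w)(z*(w - 2*y)) dw = (z) dw, which multiplied by dx ∧ dz gives (z) dx ∧ dz ∧ dw
  d(w*y + 3*x*y + 3*x*z) includes (∂/∂y)(w*y + 3*x*y + 3*x*z) dy = (w + 3*x) dy, which multiplied by dx ∧ dw gives (-w - 3*x) dx ∧ dy ∧ dw
  d(w*y + 3*x*y + 3*x*z) includes (∂/∂z)(w*y + 3*x*y + 3*x*z) dz = (3*x) dz, which multiplied by dx ∧ dw gives (-3*x) dx ∧ dz ∧ dw
  d(w^2) includes (∂/∂w)(w^2) dw = (2*w) dw, which multiplied by dy ∧ dz gives (2*w) dy ∧ dz ∧ dw
  d(w*z - 3*x^2) includes (∂/∂x)(w*z - 3*x^2) dx = (-6*x) dx, which multiplied by dy ∧ dw gives (-6*x) dx ∧ dy ∧ dw
  d(w*z - 3*x^2) includes (∂/∂z)(w*z - 3*x^2) dz = (w) dz, which multiplied by dy ∧ dw gives (-w) dy ∧ dz ∧ dw
Collecting like 3-forms: d(omega) = (2*z) dx ∧ dy ∧ dz + (-3*x + z) dx ∧ dz ∧ dw + (-w - 9*x) dx ∧ dy ∧ dw + (w) dy ∧ dz ∧ dw.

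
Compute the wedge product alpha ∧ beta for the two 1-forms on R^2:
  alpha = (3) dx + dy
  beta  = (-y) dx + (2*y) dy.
alpha ∧ beta = (7*y) dx ∧ dy

Distribute the wedge, using dx_i ∧ dx_j = -dx_j ∧ dx_i and dx_i ∧ dx_i = 0. For each pair (i, j) with i < j, the coefficient of dx_i ∧ dx_j in alpha ∧ beta is (alpha_i * beta_j - alpha_j * beta_i). Collecting: alpha ∧ beta = (7*y) dx ∧ dy.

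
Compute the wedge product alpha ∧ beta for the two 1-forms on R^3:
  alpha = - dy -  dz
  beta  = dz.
alpha ∧ beta = (-1) dy ∧ dz

Distribute the wedge, using dx_i ∧ dx_j = -dx_j ∧ dx_i and dx_i ∧ dx_i = 0. For each pair (i, j) with i < j, the coefficient of dx_i ∧ dx_j in alpha ∧ beta is (alpha_i * beta_j - alpha_j * beta_i). Collecting: alpha ∧ beta = (-1) dy ∧ dz.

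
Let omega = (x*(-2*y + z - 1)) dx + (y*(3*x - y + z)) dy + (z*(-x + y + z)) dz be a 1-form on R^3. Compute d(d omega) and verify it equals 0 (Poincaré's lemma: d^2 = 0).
d(d omega) = 0

Step 1: d omega = sum_{i<j} (∂f_j/∂x_i - ∂f_i/∂x_j) dx_i ∧ dx_j:
  coeff of dx ∧ dy: 2*x + 3*y
  coeff of dx ∧ dz: -x - z
  coeff of dy ∧ dz: -y + z
Step 2: Apply d again to each 2-form coefficient. The only possible 3-form in R^3 is dx ∧ dy ∧ dz, with coefficient
  ∂(coeff of dy∧dz)/∂x - ∂(coeff of dx∧dz)/∂y + ∂(coeff of dx∧dy)/∂z
  = ∂/∂x (-y + z) - ∂/∂y (-x - z) + ∂/∂z (2*x + 3*y).
Each of these terms simplifies to sums of mixed partials that cancel in pairs. The result is 0 (by equality of mixed partials for smooth functions — Schwarz / Clairaut).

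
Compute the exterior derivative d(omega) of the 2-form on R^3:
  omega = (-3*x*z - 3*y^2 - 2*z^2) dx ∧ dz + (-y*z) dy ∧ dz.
d(omega) = (6*y) dx ∧ dy ∧ dz

For a 2-form omega = sum_{i<j} g_{ij} dx_i ∧ dx_j, the exterior derivative is
  d(omega) = sum_{i<j} d(g_{ij}) ∧ dx_i ∧ dx_j = sum_{i<j, k} (∂g_{ij}/∂x_k) dx_k ∧ dx_i ∧ dx_j.
Expand each term, using dx_k ∧ dx_i ∧ dx_j = sgn(permutation) dx_{(a)} ∧ dx_{(b)} ∧ dx_{(c)} with (a < b < c) sorted:
  d(-3*x*z - 3*y^2 - 2*z^2) includes (∂/∂y)(-3*x*z - 3*y^2 - 2*z^2) dy = (-6*y) dy, which multiplied by dx ∧ dz gives (6*y) dx ∧ dy ∧ dz
Collecting like 3-forms: d(omega) = (6*y) dx ∧ dy ∧ dz.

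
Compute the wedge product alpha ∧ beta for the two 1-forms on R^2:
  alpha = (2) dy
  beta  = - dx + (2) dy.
alpha ∧ beta = (2) dx ∧ dy

Distribute the wedge, using dx_i ∧ dx_j = -dx_j ∧ dx_i and dx_i ∧ dx_i = 0. For each pair (i, j) with i < j, the coefficient of dx_i ∧ dx_j in alpha ∧ beta is (alpha_i * beta_j - alpha_j * beta_i). Collecting: alpha ∧ beta = (2) dx ∧ dy.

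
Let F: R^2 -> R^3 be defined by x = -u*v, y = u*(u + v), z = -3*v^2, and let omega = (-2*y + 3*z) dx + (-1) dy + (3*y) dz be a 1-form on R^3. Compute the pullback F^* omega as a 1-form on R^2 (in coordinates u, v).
F^* omega = (2*u^2*v + 2*u*v^2 - 2*u + 9*v^3 - v) du + (u*(2*u^2 - 16*u*v - 9*v^2 - 1)) dv

Using F^*(f dg) = (f ∘ F) d(g ∘ F), substitute each coordinate x_i by F_i(u, v) in f_i, and replace dx_i by d F_i = (∂F_i/∂u) du + (∂F_i/∂v) dv.
  For the x component: f_1(F) = -2*u^2 - 2*u*v - 9*v^2; d F_1 = (-v) du + (-u) dv
  For the y component: f_2(F) = -1; d F_2 = (2*u + v) du + (u) dv
  For the z component: f_3(F) = 3*u*(u + v); d F_3 = (0) du + (-6*v) dv
Combining and collecting du, dv coefficients:
  coeff of du: 2*u^2*v + 2*u*v^2 - 2*u + 9*v^3 - v
  coeff of dv: u*(2*u^2 - 16*u*v - 9*v^2 - 1)
F^* omega = (2*u^2*v + 2*u*v^2 - 2*u + 9*v^3 - v) du + (u*(2*u^2 - 16*u*v - 9*v^2 - 1)) dv.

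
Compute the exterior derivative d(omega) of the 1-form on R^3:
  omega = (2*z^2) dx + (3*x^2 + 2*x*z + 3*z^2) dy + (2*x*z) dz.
d(omega) = (6*x + 2*z) dx ∧ dy + (-2*z) dx ∧ dz + (-2*x - 6*z) dy ∧ dz

For a 1-form omega = sum_i f_i dx_i, the exterior derivative is
  d(omega) = sum_{i < j} (∂f_j/∂x_i - ∂f_i/∂x_j) dx_i ∧ dx_j.
  coefficient of dx ∧ dy: ∂f_2/∂x - ∂f_1/∂y = ∂(3*x^2 + 2*x*z + 3*z^2)/∂x - ∂(2*z^2)/∂y = 6*x + 2*z
  coefficient of dx ∧ dz: ∂f_3/∂x - ∂f_1/∂z = ∂(2*x*z)/∂x - ∂(2*z^2)/∂z = -2*z
  coefficient of dy ∧ dz: ∂f_3/∂y - ∂f_2/∂z = ∂(2*x*z)/∂y - ∂(3*x^2 + 2*x*z + 3*z^2)/∂z = -2*x - 6*z
Assembling: d(omega) = (6*x + 2*z) dx ∧ dy + (-2*z) dx ∧ dz + (-2*x - 6*z) dy ∧ dz.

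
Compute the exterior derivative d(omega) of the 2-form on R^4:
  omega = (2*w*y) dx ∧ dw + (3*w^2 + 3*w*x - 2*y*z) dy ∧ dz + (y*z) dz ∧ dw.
d(omega) = (-2*w) dx ∧ dy ∧ dw + (3*w) dx ∧ dy ∧ dz + (6*w + 3*x + z) dy ∧ dz ∧ dw

For a 2-form omega = sum_{i<j} g_{ij} dx_i ∧ dx_j, the exterior derivative is
  d(omega) = sum_{i<j} d(g_{ij}) ∧ dx_i ∧ dx_j = sum_{i<j, k} (∂g_{ij}/∂x_k) dx_k ∧ dx_i ∧ dx_j.
Expand each term, using dx_k ∧ dx_i ∧ dx_j = sgn(permutation) dx_{(a)} ∧ dx_{(b)} ∧ dx_{(c)} with (a < b < c) sorted:
  d(2*w*y) includes (∂/∂y)(2*w*y) dy = (2*w) dy, which multiplied by dx ∧ dw gives (-2*w) dx ∧ dy ∧ dw
  d(3*w^2 + 3*w*x - 2*y*z) includes (∂/∂x)(3*w^2 + 3*w*x - 2*y*z) dx = (3*w) dx, which multiplied by dy ∧ dz gives (3*w) dx ∧ dy ∧ dz
  d(3*w^2 + 3*w*x - 2*y*z) includes (∂/∂w)(3*w^2 + 3*w*x - 2*y*z) dw = (6*w + 3*x) dw, which multiplied by dy ∧ dz gives (6*w + 3*x) dy ∧ dz ∧ dw
  d(y*z) includes (∂/∂y)(y*z) dy = (z) dy, which multiplied by dz ∧ dw gives (z) dy ∧ dz ∧ dw
Collecting like 3-forms: d(omega) = (-2*w) dx ∧ dy ∧ dw + (3*w) dx ∧ dy ∧ dz + (6*w + 3*x + z) dy ∧ dz ∧ dw.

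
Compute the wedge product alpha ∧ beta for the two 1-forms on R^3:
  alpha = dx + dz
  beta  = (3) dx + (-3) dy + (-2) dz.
alpha ∧ beta = (-3) dx ∧ dy + (-5) dx ∧ dz + (3) dy ∧ dz

Distribute the wedge, using dx_i ∧ dx_j = -dx_j ∧ dx_i and dx_i ∧ dx_i = 0. For each pair (i, j) with i < j, the coefficient of dx_i ∧ dx_j in alpha ∧ beta is (alpha_i * beta_j - alpha_j * beta_i). Collecting: alpha ∧ beta = (-3) dx ∧ dy + (-5) dx ∧ dz + (3) dy ∧ dz.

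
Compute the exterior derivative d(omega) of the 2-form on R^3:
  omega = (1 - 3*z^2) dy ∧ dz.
d(omega) = 0

For a 2-form omega = sum_{i<j} g_{ij} dx_i ∧ dx_j, the exterior derivative is
  d(omega) = sum_{i<j} d(g_{ij}) ∧ dx_i ∧ dx_j = sum_{i<j, k} (∂g_{ij}/∂x_k) dx_k ∧ dx_i ∧ dx_j.
Expand each term, using dx_k ∧ dx_i ∧ dx_j = sgn(permutation) dx_{(a)} ∧ dx_{(b)} ∧ dx_{(c)} with (a < b < c) sorted:

Collecting like 3-forms: d(omega) = 0.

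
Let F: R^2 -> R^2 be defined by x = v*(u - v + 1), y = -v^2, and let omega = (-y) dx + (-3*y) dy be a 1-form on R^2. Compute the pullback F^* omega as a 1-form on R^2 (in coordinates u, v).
F^* omega = (v^3) du + (v^2*(u - 8*v + 1)) dv

Using F^*(f dg) = (f ∘ F) d(g ∘ F), substitute each coordinate x_i by F_i(u, v) in f_i, and replace dx_i by d F_i = (∂F_i/∂u) du + (∂F_i/∂v) dv.
  For the x component: f_1(F) = v^2; d F_1 = (v) du + (u - 2*v + 1) dv
  For the y component: f_2(F) = 3*v^2; d F_2 = (0) du + (-2*v) dv
Combining and collecting du, dv coefficients:
  coeff of du: v^3
  coeff of dv: v^2*(u - 8*v + 1)
F^* omega = (v^3) du + (v^2*(u - 8*v + 1)) dv.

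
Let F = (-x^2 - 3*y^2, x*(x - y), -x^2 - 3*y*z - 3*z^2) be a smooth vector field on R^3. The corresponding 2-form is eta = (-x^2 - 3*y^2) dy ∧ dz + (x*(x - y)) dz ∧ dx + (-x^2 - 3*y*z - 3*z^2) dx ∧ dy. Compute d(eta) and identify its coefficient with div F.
d(eta) = (-3*x - 3*y - 6*z) dx ∧ dy ∧ dz; div F = -3*x - 3*y - 6*z

For a 2-form in R^3 of the form above, applying d gives a 3-form with coefficient ∂P/∂x + ∂Q/∂y + ∂R/∂z:
  ∂P/∂x = -2*x
  ∂Q/∂y = -x
  ∂R/∂z = -3*y - 6*z
Sum = -3*x - 3*y - 6*z, which is exactly div F.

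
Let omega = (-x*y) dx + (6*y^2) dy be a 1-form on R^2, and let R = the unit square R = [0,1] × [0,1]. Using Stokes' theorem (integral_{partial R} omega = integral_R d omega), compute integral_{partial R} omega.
integral_(partial R) omega = 1/2

Stokes: integral_partial_R omega = integral_R d omega with d omega = (∂Q/∂x - ∂P/∂y) dx ∧ dy.
  ∂Q/∂x = 0
  ∂P/∂y = -x
  integrand = ∂Q/∂x - ∂P/∂y = x.
Integrating over R: integral_0^1 integral_0^1 (x) dx dy = 1/2.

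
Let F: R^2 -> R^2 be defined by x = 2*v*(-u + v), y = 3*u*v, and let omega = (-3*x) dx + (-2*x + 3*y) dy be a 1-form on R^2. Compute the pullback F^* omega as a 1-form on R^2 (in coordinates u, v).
F^* omega = (27*u*v^2) du + (3*v*(9*u^2 + 8*u*v - 8*v^2)) dv

Using F^*(f dg) = (f ∘ F) d(g ∘ F), substitute each coordinate x_i by F_i(u, v) in f_i, and replace dx_i by d F_i = (∂F_i/∂u) du + (∂F_i/∂v) dv.
  For the x component: f_1(F) = 6*v*(u - v); d F_1 = (-2*v) du + (-2*u + 4*v) dv
  For the y component: f_2(F) = v*(13*u - 4*v); d F_2 = (3*v) du + (3*u) dv
Combining and collecting du, dv coefficients:
  coeff of du: 27*u*v^2
  coeff of dv: 3*v*(9*u^2 + 8*u*v - 8*v^2)
F^* omega = (27*u*v^2) du + (3*v*(9*u^2 + 8*u*v - 8*v^2)) dv.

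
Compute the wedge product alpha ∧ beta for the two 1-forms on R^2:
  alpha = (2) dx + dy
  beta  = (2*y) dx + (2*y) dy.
alpha ∧ beta = (2*y) dx ∧ dy

Distribute the wedge, using dx_i ∧ dx_j = -dx_j ∧ dx_i and dx_i ∧ dx_i = 0. For each pair (i, j) with i < j, the coefficient of dx_i ∧ dx_j in alpha ∧ beta is (alpha_i * beta_j - alpha_j * beta_i). Collecting: alpha ∧ beta = (2*y) dx ∧ dy.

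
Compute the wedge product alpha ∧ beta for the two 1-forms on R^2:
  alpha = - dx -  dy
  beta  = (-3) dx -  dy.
alpha ∧ beta = (-2) dx ∧ dy

Distribute the wedge, using dx_i ∧ dx_j = -dx_j ∧ dx_i and dx_i ∧ dx_i = 0. For each pair (i, j) with i < j, the coefficient of dx_i ∧ dx_j in alpha ∧ beta is (alpha_i * beta_j - alpha_j * beta_i). Collecting: alpha ∧ beta = (-2) dx ∧ dy.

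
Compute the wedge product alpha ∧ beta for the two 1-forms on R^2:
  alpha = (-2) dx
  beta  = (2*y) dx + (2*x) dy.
alpha ∧ beta = (-4*x) dx ∧ dy

Distribute the wedge, using dx_i ∧ dx_j = -dx_j ∧ dx_i and dx_i ∧ dx_i = 0. For each pair (i, j) with i < j, the coefficient of dx_i ∧ dx_j in alpha ∧ beta is (alpha_i * beta_j - alpha_j * beta_i). Collecting: alpha ∧ beta = (-4*x) dx ∧ dy.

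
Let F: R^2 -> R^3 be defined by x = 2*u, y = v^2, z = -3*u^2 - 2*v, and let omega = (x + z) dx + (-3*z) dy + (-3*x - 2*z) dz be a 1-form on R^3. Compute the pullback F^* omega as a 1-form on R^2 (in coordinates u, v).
F^* omega = (-36*u^3 + 30*u^2 - 24*u*v + 4*u - 4*v) du + (18*u^2*v - 12*u^2 + 12*u + 12*v^2 - 8*v) dv

Using F^*(f dg) = (f ∘ F) d(g ∘ F), substitute each coordinate x_i by F_i(u, v) in f_i, and replace dx_i by d F_i = (∂F_i/∂u) du + (∂F_i/∂v) dv.
  For the x component: f_1(F) = -3*u^2 + 2*u - 2*v; d F_1 = (2) du + (0) dv
  For the y component: f_2(F) = 9*u^2 + 6*v; d F_2 = (0) du + (2*v) dv
  For the z component: f_3(F) = 6*u^2 - 6*u + 4*v; d F_3 = (-6*u) du + (-2) dv
Combining and collecting du, dv coefficients:
  coeff of du: -36*u^3 + 30*u^2 - 24*u*v + 4*u - 4*v
  coeff of dv: 18*u^2*v - 12*u^2 + 12*u + 12*v^2 - 8*v
F^* omega = (-36*u^3 + 30*u^2 - 24*u*v + 4*u - 4*v) du + (18*u^2*v - 12*u^2 + 12*u + 12*v^2 - 8*v) dv.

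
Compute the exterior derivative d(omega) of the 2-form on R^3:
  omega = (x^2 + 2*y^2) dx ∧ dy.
d(omega) = 0

For a 2-form omega = sum_{i<j} g_{ij} dx_i ∧ dx_j, the exterior derivative is
  d(omega) = sum_{i<j} d(g_{ij}) ∧ dx_i ∧ dx_j = sum_{i<j, k} (∂g_{ij}/∂x_k) dx_k ∧ dx_i ∧ dx_j.
Expand each term, using dx_k ∧ dx_i ∧ dx_j = sgn(permutation) dx_{(a)} ∧ dx_{(b)} ∧ dx_{(c)} with (a < b < c) sorted:

Collecting like 3-forms: d(omega) = 0.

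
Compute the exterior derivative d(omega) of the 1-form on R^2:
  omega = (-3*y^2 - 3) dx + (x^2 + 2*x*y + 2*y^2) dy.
d(omega) = (2*x + 8*y) dx ∧ dy

For a 1-form omega = sum_i f_i dx_i, the exterior derivative is
  d(omega) = sum_{i < j} (∂f_j/∂x_i - ∂f_i/∂x_j) dx_i ∧ dx_j.
  coefficient of dx ∧ dy: ∂f_2/∂x - ∂f_1/∂y = ∂(x^2 + 2*x*y + 2*y^2)/∂x - ∂(-3*y^2 - 3)/∂y = 2*x + 8*y
Assembling: d(omega) = (2*x + 8*y) dx ∧ dy.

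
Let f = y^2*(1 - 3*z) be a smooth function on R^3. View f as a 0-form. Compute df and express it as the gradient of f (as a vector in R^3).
df = (0) dx + (2*y*(1 - 3*z)) dy + (-3*y^2) dz; grad f = (0, 2*y*(1 - 3*z), -3*y^2)

For a 0-form f, d f = (∂f/∂x) dx + (∂f/∂y) dy + (∂f/∂z) dz. The components of the vector representation are exactly the entries of grad f in Cartesian coordinates:
  ∂f/∂x = 0
  ∂f/∂y = 2*y*(1 - 3*z)
  ∂f/∂z = -3*y^2.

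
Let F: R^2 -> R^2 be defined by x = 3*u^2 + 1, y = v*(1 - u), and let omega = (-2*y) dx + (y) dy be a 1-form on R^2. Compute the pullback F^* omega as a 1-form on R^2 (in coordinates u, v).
F^* omega = (v*(12*u^2 + u*v - 12*u - v)) du + (v*(u^2 - 2*u + 1)) dv

Using F^*(f dg) = (f ∘ F) d(g ∘ F), substitute each coordinate x_i by F_i(u, v) in f_i, and replace dx_i by d F_i = (∂F_i/∂u) du + (∂F_i/∂v) dv.
  For the x component: f_1(F) = 2*v*(u - 1); d F_1 = (6*u) du + (0) dv
  For the y component: f_2(F) = v*(1 - u); d F_2 = (-v) du + (1 - u) dv
Combining and collecting du, dv coefficients:
  coeff of du: v*(12*u^2 + u*v - 12*u - v)
  coeff of dv: v*(u^2 - 2*u + 1)
F^* omega = (v*(12*u^2 + u*v - 12*u - v)) du + (v*(u^2 - 2*u + 1)) dv.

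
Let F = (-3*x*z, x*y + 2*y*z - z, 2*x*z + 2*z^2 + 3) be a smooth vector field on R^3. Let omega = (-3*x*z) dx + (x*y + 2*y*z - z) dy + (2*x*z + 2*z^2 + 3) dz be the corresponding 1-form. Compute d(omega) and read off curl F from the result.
d(omega) = (1 - 2*y) dy ∧ dz + (-3*x - 2*z) dz ∧ dx + (y) dx ∧ dy; curl F = (1 - 2*y, -3*x - 2*z, y)

d omega = sum_{i<j} (∂f_j/∂x_i - ∂f_i/∂x_j) dx_i ∧ dx_j. Under the identification (dy ∧ dz, dz ∧ dx, dx ∧ dy) ↔ (e_x, e_y, e_z), the coefficients are exactly the components of curl F. Compute:
  ∂R/∂y - ∂Q/∂z = (0) - (2*y - 1) = 1 - 2*y
  ∂P/∂z - ∂R/∂x = (-3*x) - (2*z) = -3*x - 2*z
  ∂Q/∂x - ∂P/∂y = (y) - (0) = y.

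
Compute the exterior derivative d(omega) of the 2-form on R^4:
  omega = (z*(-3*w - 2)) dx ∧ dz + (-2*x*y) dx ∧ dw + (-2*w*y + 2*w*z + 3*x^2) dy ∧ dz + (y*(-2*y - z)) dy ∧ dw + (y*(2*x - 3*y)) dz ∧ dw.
d(omega) = (2*y - 3*z) dx ∧ dz ∧ dw + (2*x) dx ∧ dy ∧ dw + (6*x) dx ∧ dy ∧ dz + (2*x - 7*y + 2*z) dy ∧ dz ∧ dw

For a 2-form omega = sum_{i<j} g_{ij} dx_i ∧ dx_j, the exterior derivative is
  d(omega) = sum_{i<j} d(g_{ij}) ∧ dx_i ∧ dx_j = sum_{i<j, k} (∂g_{ij}/∂x_k) dx_k ∧ dx_i ∧ dx_j.
Expand each term, using dx_k ∧ dx_i ∧ dx_j = sgn(permutation) dx_{(a)} ∧ dx_{(b)} ∧ dx_{(c)} with (a < b < c) sorted:
  d(z*(-3*w - 2)) includes (∂/∂w)(z*(-3*w - 2)) dw = (-3*z) dw, which multiplied by dx ∧ dz gives (-3*z) dx ∧ dz ∧ dw
  d(-2*x*y) includes (∂/∂y)(-2*x*y) dy = (-2*x) dy, which multiplied by dx ∧ dw gives (2*x) dx ∧ dy ∧ dw
  d(-2*w*y + 2*w*z + 3*x^2) includes (∂/∂x)(-2*w*y + 2*w*z + 3*x^2) dx = (6*x) dx, which multiplied by dy ∧ dz gives (6*x) dx ∧ dy ∧ dz
  d(-2*w*y + 2*w*z + 3*x^2) includes (∂/∂w)(-2*w*y + 2*w*z + 3*x^2) dw = (-2*y + 2*z) dw, which multiplied by dy ∧ dz gives (-2*y + 2*z) dy ∧ dz ∧ dw
  d(y*(-2*y - z)) includes (∂/∂z)(y*(-2*y - z)) dz = (-y) dz, which multiplied by dy ∧ dw gives (y) dy ∧ dz ∧ dw
  d(y*(2*x - 3*y)) includes (∂/∂x)(y*(2*x - 3*y)) dx = (2*y) dx, which multiplied by dz ∧ dw gives (2*y) dx ∧ dz ∧ dw
  d(y*(2*x - 3*y)) includes (∂/∂y)(y*(2*x - 3*y)) dy = (2*x - 6*y) dy, which multiplied by dz ∧ dw gives (2*x - 6*y) dy ∧ dz ∧ dw
Collecting like 3-forms: d(omega) = (2*y - 3*z) dx ∧ dz ∧ dw + (2*x) dx ∧ dy ∧ dw + (6*x) dx ∧ dy ∧ dz + (2*x - 7*y + 2*z) dy ∧ dz ∧ dw.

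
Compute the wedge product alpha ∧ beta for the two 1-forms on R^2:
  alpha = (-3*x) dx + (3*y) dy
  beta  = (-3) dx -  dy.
alpha ∧ beta = (3*x + 9*y) dx ∧ dy

Distribute the wedge, using dx_i ∧ dx_j = -dx_j ∧ dx_i and dx_i ∧ dx_i = 0. For each pair (i, j) with i < j, the coefficient of dx_i ∧ dx_j in alpha ∧ beta is (alpha_i * beta_j - alpha_j * beta_i). Collecting: alpha ∧ beta = (3*x + 9*y) dx ∧ dy.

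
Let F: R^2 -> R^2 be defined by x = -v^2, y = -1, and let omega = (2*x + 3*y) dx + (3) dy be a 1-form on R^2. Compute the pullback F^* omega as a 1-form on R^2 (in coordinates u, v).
F^* omega = (4*v^3 + 6*v) dv

Using F^*(f dg) = (f ∘ F) d(g ∘ F), substitute each coordinate x_i by F_i(u, v) in f_i, and replace dx_i by d F_i = (∂F_i/∂u) du + (∂F_i/∂v) dv.
  For the x component: f_1(F) = -2*v^2 - 3; d F_1 = (0) du + (-2*v) dv
  For the y component: f_2(F) = 3; d F_2 = (0) du + (0) dv
Combining and collecting du, dv coefficients:
  coeff of du: 0
  coeff of dv: 4*v^3 + 6*v
F^* omega = (4*v^3 + 6*v) dv.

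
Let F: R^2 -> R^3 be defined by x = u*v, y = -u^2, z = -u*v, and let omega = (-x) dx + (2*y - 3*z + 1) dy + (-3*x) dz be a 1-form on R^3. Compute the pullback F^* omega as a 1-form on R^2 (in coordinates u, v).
F^* omega = (2*u*(2*u^2 - 3*u*v + v^2 - 1)) du + (2*u^2*v) dv

Using F^*(f dg) = (f ∘ F) d(g ∘ F), substitute each coordinate x_i by F_i(u, v) in f_i, and replace dx_i by d F_i = (∂F_i/∂u) du + (∂F_i/∂v) dv.
  For the x component: f_1(F) = -u*v; d F_1 = (v) du + (u) dv
  For the y component: f_2(F) = -2*u^2 + 3*u*v + 1; d F_2 = (-2*u) du + (0) dv
  For the z component: f_3(F) = -3*u*v; d F_3 = (-v) du + (-u) dv
Combining and collecting du, dv coefficients:
  coeff of du: 2*u*(2*u^2 - 3*u*v + v^2 - 1)
  coeff of dv: 2*u^2*v
F^* omega = (2*u*(2*u^2 - 3*u*v + v^2 - 1)) du + (2*u^2*v) dv.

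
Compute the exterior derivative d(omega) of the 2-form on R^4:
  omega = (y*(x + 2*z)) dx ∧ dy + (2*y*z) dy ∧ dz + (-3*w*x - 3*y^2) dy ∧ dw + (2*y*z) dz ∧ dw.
d(omega) = (2*y) dx ∧ dy ∧ dz + (-3*w) dx ∧ dy ∧ dw + (2*z) dy ∧ dz ∧ dw

For a 2-form omega = sum_{i<j} g_{ij} dx_i ∧ dx_j, the exterior derivative is
  d(omega) = sum_{i<j} d(g_{ij}) ∧ dx_i ∧ dx_j = sum_{i<j, k} (∂g_{ij}/∂x_k) dx_k ∧ dx_i ∧ dx_j.
Expand each term, using dx_k ∧ dx_i ∧ dx_j = sgn(permutation) dx_{(a)} ∧ dx_{(b)} ∧ dx_{(c)} with (a < b < c) sorted:
  d(y*(x + 2*z)) includes (∂/∂z)(y*(x + 2*z)) dz = (2*y) dz, which multiplied by dx ∧ dy gives (2*y) dx ∧ dy ∧ dz
  d(-3*w*x - 3*y^2) includes (∂/∂x)(-3*w*x - 3*y^2) dx = (-3*w) dx, which multiplied by dy ∧ dw gives (-3*w) dx ∧ dy ∧ dw
  d(2*y*z) includes (∂/∂y)(2*y*z) dy = (2*z) dy, which multiplied by dz ∧ dw gives (2*z) dy ∧ dz ∧ dw
Collecting like 3-forms: d(omega) = (2*y) dx ∧ dy ∧ dz + (-3*w) dx ∧ dy ∧ dw + (2*z) dy ∧ dz ∧ dw.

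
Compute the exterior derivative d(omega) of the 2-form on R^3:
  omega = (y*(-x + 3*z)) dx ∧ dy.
d(omega) = (3*y) dx ∧ dy ∧ dz

For a 2-form omega = sum_{i<j} g_{ij} dx_i ∧ dx_j, the exterior derivative is
  d(omega) = sum_{i<j} d(g_{ij}) ∧ dx_i ∧ dx_j = sum_{i<j, k} (∂g_{ij}/∂x_k) dx_k ∧ dx_i ∧ dx_j.
Expand each term, using dx_k ∧ dx_i ∧ dx_j = sgn(permutation) dx_{(a)} ∧ dx_{(b)} ∧ dx_{(c)} with (a < b < c) sorted:
  d(y*(-x + 3*z)) includes (∂/∂z)(y*(-x + 3*z)) dz = (3*y) dz, which multiplied by dx ∧ dy gives (3*y) dx ∧ dy ∧ dz
Collecting like 3-forms: d(omega) = (3*y) dx ∧ dy ∧ dz.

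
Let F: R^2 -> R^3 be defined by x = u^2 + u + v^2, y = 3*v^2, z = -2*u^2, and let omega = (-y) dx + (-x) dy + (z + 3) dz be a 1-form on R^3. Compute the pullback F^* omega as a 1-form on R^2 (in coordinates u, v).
F^* omega = (8*u^3 - 6*u*v^2 - 12*u - 3*v^2) du + (6*v*(-u^2 - u - 2*v^2)) dv

Using F^*(f dg) = (f ∘ F) d(g ∘ F), substitute each coordinate x_i by F_i(u, v) in f_i, and replace dx_i by d F_i = (∂F_i/∂u) du + (∂F_i/∂v) dv.
  For the x component: f_1(F) = -3*v^2; d F_1 = (2*u + 1) du + (2*v) dv
  For the y component: f_2(F) = -u^2 - u - v^2; d F_2 = (0) du + (6*v) dv
  For the z component: f_3(F) = 3 - 2*u^2; d F_3 = (-4*u) du + (0) dv
Combining and collecting du, dv coefficients:
  coeff of du: 8*u^3 - 6*u*v^2 - 12*u - 3*v^2
  coeff of dv: 6*v*(-u^2 - u - 2*v^2)
F^* omega = (8*u^3 - 6*u*v^2 - 12*u - 3*v^2) du + (6*v*(-u^2 - u - 2*v^2)) dv.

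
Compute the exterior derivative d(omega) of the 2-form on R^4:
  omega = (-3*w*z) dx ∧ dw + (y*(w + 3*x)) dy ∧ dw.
d(omega) = (3*w) dx ∧ dz ∧ dw + (3*y) dx ∧ dy ∧ dw

For a 2-form omega = sum_{i<j} g_{ij} dx_i ∧ dx_j, the exterior derivative is
  d(omega) = sum_{i<j} d(g_{ij}) ∧ dx_i ∧ dx_j = sum_{i<j, k} (∂g_{ij}/∂x_k) dx_k ∧ dx_i ∧ dx_j.
Expand each term, using dx_k ∧ dx_i ∧ dx_j = sgn(permutation) dx_{(a)} ∧ dx_{(b)} ∧ dx_{(c)} with (a < b < c) sorted:
  d(-3*w*z) includes (∂/∂z)(-3*w*z) dz = (-3*w) dz, which multiplied by dx ∧ dw gives (3*w) dx ∧ dz ∧ dw
  d(y*(w + 3*x)) includes (∂/∂x)(y*(w + 3*x)) dx = (3*y) dx, which multiplied by dy ∧ dw gives (3*y) dx ∧ dy ∧ dw
Collecting like 3-forms: d(omega) = (3*w) dx ∧ dz ∧ dw + (3*y) dx ∧ dy ∧ dw.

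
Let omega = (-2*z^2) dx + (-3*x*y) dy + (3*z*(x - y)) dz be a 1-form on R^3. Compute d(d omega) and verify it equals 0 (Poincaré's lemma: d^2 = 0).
d(d omega) = 0

Step 1: d omega = sum_{i<j} (∂f_j/∂x_i - ∂f_i/∂x_j) dx_i ∧ dx_j:
  coeff of dx ∧ dy: -3*y
  coeff of dx ∧ dz: 7*z
  coeff of dy ∧ dz: -3*z
Step 2: Apply d again to each 2-form coefficient. The only possible 3-form in R^3 is dx ∧ dy ∧ dz, with coefficient
  ∂(coeff of dy∧dz)/∂x - ∂(coeff of dx∧dz)/∂y + ∂(coeff of dx∧dy)/∂z
  = ∂/∂x (-3*z) - ∂/∂y (7*z) + ∂/∂z (-3*y).
Each of these terms simplifies to sums of mixed partials that cancel in pairs. The result is 0 (by equality of mixed partials for smooth functions — Schwarz / Clairaut).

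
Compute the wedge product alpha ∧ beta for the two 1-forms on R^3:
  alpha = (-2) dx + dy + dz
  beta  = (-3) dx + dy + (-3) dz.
alpha ∧ beta = (1) dx ∧ dy + (9) dx ∧ dz + (-4) dy ∧ dz

Distribute the wedge, using dx_i ∧ dx_j = -dx_j ∧ dx_i and dx_i ∧ dx_i = 0. For each pair (i, j) with i < j, the coefficient of dx_i ∧ dx_j in alpha ∧ beta is (alpha_i * beta_j - alpha_j * beta_i). Collecting: alpha ∧ beta = (1) dx ∧ dy + (9) dx ∧ dz + (-4) dy ∧ dz.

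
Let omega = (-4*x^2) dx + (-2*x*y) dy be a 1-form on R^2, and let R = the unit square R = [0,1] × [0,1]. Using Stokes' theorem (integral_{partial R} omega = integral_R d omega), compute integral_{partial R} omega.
integral_(partial R) omega = -1

Stokes: integral_partial_R omega = integral_R d omega with d omega = (∂Q/∂x - ∂P/∂y) dx ∧ dy.
  ∂Q/∂x = -2*y
  ∂P/∂y = 0
  integrand = ∂Q/∂x - ∂P/∂y = -2*y.
Integrating over R: integral_0^1 integral_0^1 (-2*y) dx dy = -1.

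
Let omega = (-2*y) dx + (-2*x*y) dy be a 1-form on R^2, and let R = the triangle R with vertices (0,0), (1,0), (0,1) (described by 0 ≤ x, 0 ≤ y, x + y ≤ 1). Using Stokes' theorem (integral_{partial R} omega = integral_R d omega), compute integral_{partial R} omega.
integral_(partial R) omega = 2/3

Stokes: integral_partial_R omega = integral_R d omega with d omega = (∂Q/∂x - ∂P/∂y) dx ∧ dy.
  ∂Q/∂x = -2*y
  ∂P/∂y = -2
  integrand = ∂Q/∂x - ∂P/∂y = 2 - 2*y.
Integrating over R: integral_0^1 integral_0^{1-x} (2 - 2*y) dy dx = 2/3.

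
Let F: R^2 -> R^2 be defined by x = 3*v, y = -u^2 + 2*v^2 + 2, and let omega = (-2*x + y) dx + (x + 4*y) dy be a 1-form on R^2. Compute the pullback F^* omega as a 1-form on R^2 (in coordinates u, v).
F^* omega = (2*u*(4*u^2 - 8*v^2 - 3*v - 8)) du + (-16*u^2*v - 3*u^2 + 32*v^3 + 18*v^2 + 14*v + 6) dv

Using F^*(f dg) = (f ∘ F) d(g ∘ F), substitute each coordinate x_i by F_i(u, v) in f_i, and replace dx_i by d F_i = (∂F_i/∂u) du + (∂F_i/∂v) dv.
  For the x component: f_1(F) = -u^2 + 2*v^2 - 6*v + 2; d F_1 = (0) du + (3) dv
  For the y component: f_2(F) = -4*u^2 + 8*v^2 + 3*v + 8; d F_2 = (-2*u) du + (4*v) dv
Combining and collecting du, dv coefficients:
  coeff of du: 2*u*(4*u^2 - 8*v^2 - 3*v - 8)
  coeff of dv: -16*u^2*v - 3*u^2 + 32*v^3 + 18*v^2 + 14*v + 6
F^* omega = (2*u*(4*u^2 - 8*v^2 - 3*v - 8)) du + (-16*u^2*v - 3*u^2 + 32*v^3 + 18*v^2 + 14*v + 6) dv.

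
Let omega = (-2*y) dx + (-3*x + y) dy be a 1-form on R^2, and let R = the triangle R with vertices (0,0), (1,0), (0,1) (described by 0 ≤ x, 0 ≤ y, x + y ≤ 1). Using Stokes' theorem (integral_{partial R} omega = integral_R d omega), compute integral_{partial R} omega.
integral_(partial R) omega = -1/2

Stokes: integral_partial_R omega = integral_R d omega with d omega = (∂Q/∂x - ∂P/∂y) dx ∧ dy.
  ∂Q/∂x = -3
  ∂P/∂y = -2
  integrand = ∂Q/∂x - ∂P/∂y = -1.
Integrating over R: integral_0^1 integral_0^{1-x} (-1) dy dx = -1/2.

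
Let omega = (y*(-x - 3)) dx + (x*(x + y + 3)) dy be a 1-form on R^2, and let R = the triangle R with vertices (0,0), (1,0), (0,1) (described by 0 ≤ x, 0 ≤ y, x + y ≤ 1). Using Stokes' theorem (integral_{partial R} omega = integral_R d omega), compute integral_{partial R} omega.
integral_(partial R) omega = 11/3

Stokes: integral_partial_R omega = integral_R d omega with d omega = (∂Q/∂x - ∂P/∂y) dx ∧ dy.
  ∂Q/∂x = 2*x + y + 3
  ∂P/∂y = -x - 3
  integrand = ∂Q/∂x - ∂P/∂y = 3*x + y + 6.
Integrating over R: integral_0^1 integral_0^{1-x} (3*x + y + 6) dy dx = 11/3.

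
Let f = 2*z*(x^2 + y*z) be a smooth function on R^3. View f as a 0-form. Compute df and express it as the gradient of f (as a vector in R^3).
df = (4*x*z) dx + (2*z^2) dy + (2*x^2 + 4*y*z) dz; grad f = (4*x*z, 2*z^2, 2*x^2 + 4*y*z)

For a 0-form f, d f = (∂f/∂x) dx + (∂f/∂y) dy + (∂f/∂z) dz. The components of the vector representation are exactly the entries of grad f in Cartesian coordinates:
  ∂f/∂x = 4*x*z
  ∂f/∂y = 2*z^2
  ∂f/∂z = 2*x^2 + 4*y*z.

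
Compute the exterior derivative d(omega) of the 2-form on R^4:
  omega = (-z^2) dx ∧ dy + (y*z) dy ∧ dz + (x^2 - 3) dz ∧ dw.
d(omega) = (-2*z) dx ∧ dy ∧ dz + (2*x) dx ∧ dz ∧ dw

For a 2-form omega = sum_{i<j} g_{ij} dx_i ∧ dx_j, the exterior derivative is
  d(omega) = sum_{i<j} d(g_{ij}) ∧ dx_i ∧ dx_j = sum_{i<j, k} (∂g_{ij}/∂x_k) dx_k ∧ dx_i ∧ dx_j.
Expand each term, using dx_k ∧ dx_i ∧ dx_j = sgn(permutation) dx_{(a)} ∧ dx_{(b)} ∧ dx_{(c)} with (a < b < c) sorted:
  d(-z^2) includes (∂/∂z)(-z^2) dz = (-2*z) dz, which multiplied by dx ∧ dy gives (-2*z) dx ∧ dy ∧ dz
  d(x^2 - 3) includes (∂/∂x)(x^2 - 3) dx = (2*x) dx, which multiplied by dz ∧ dw gives (2*x) dx ∧ dz ∧ dw
Collecting like 3-forms: d(omega) = (-2*z) dx ∧ dy ∧ dz + (2*x) dx ∧ dz ∧ dw.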